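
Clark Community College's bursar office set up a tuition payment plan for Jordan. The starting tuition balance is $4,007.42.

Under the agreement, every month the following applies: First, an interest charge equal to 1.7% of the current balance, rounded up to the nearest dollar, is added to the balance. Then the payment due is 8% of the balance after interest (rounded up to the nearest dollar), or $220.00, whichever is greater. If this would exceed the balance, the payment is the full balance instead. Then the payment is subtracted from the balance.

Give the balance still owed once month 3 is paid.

Month 1: $4,007.42 +$69.00 interest = $4,076.42; pay $327.00 → $3,749.42
Month 2: $3,749.42 +$64.00 interest = $3,813.42; pay $306.00 → $3,507.42
Month 3: $3,507.42 +$60.00 interest = $3,567.42; pay $286.00 → $3,281.42

$3,281.42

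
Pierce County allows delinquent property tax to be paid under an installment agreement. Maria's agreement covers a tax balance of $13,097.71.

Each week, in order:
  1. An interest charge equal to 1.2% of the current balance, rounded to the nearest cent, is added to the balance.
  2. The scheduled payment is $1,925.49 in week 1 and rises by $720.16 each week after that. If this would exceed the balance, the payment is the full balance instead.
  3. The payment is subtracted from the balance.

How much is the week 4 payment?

$4,085.97

# | Opening | Interest | Payment | End bal
1 | $13,097.71 | $157.17 | $1,925.49 | $11,329.39
2 | $11,329.39 | $135.95 | $2,645.65 | $8,819.69
3 | $8,819.69 | $105.84 | $3,365.81 | $5,559.72
4 | $5,559.72 | $66.72 | $4,085.97 | $1,540.47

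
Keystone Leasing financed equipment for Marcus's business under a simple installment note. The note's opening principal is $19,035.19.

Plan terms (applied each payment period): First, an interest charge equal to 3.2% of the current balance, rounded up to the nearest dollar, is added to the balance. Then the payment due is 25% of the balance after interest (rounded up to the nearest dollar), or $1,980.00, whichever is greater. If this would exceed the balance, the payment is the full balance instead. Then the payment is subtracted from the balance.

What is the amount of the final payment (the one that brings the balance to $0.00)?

# | Opening | Interest | Payment | End bal
1 | $19,035.19 | $610.00 | $4,912.00 | $14,733.19
2 | $14,733.19 | $472.00 | $3,802.00 | $11,403.19
3 | $11,403.19 | $365.00 | $2,943.00 | $8,825.19
4 | $8,825.19 | $283.00 | $2,278.00 | $6,830.19
5 | $6,830.19 | $219.00 | $1,980.00 | $5,069.19
6 | $5,069.19 | $163.00 | $1,980.00 | $3,252.19
7 | $3,252.19 | $105.00 | $1,980.00 | $1,377.19
8 | $1,377.19 | $45.00 | $1,422.19 | $0.00

$1,422.19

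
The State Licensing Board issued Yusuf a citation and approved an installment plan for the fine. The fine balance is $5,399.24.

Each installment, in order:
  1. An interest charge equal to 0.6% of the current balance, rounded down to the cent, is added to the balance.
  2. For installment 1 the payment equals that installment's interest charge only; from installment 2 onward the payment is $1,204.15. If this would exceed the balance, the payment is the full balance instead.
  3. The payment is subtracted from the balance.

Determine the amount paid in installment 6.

$673.86

Installment 1: $5,399.24 +$32.39 interest = $5,431.63; pay $32.39 → $5,399.24
Installment 2: $5,399.24 +$32.39 interest = $5,431.63; pay $1,204.15 → $4,227.48
Installment 3: $4,227.48 +$25.36 interest = $4,252.84; pay $1,204.15 → $3,048.69
Installment 4: $3,048.69 +$18.29 interest = $3,066.98; pay $1,204.15 → $1,862.83
Installment 5: $1,862.83 +$11.17 interest = $1,874.00; pay $1,204.15 → $669.85
Installment 6: $669.85 +$4.01 interest = $673.86; pay $673.86 → $0.00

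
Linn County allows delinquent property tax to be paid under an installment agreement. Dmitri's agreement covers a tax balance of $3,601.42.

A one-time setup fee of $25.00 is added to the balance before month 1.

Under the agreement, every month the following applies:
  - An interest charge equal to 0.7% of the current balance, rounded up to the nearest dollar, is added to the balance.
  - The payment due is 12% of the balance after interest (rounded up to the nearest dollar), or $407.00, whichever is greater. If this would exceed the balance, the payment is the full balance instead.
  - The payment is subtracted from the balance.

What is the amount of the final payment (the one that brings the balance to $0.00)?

Month 1: $3,626.42 +$26.00 interest = $3,652.42; pay $439.00 → $3,213.42
Month 2: $3,213.42 +$23.00 interest = $3,236.42; pay $407.00 → $2,829.42
Month 3: $2,829.42 +$20.00 interest = $2,849.42; pay $407.00 → $2,442.42
Month 4: $2,442.42 +$18.00 interest = $2,460.42; pay $407.00 → $2,053.42
Month 5: $2,053.42 +$15.00 interest = $2,068.42; pay $407.00 → $1,661.42
Month 6: $1,661.42 +$12.00 interest = $1,673.42; pay $407.00 → $1,266.42
Month 7: $1,266.42 +$9.00 interest = $1,275.42; pay $407.00 → $868.42
Month 8: $868.42 +$7.00 interest = $875.42; pay $407.00 → $468.42
Month 9: $468.42 +$4.00 interest = $472.42; pay $407.00 → $65.42
Month 10: $65.42 +$1.00 interest = $66.42; pay $66.42 → $0.00

$66.42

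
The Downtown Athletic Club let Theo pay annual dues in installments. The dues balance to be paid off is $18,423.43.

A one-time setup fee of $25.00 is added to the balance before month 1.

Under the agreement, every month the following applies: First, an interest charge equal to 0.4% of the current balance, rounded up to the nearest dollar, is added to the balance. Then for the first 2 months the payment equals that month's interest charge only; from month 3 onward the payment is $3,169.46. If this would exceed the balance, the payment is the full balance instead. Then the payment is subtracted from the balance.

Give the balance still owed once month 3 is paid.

$15,352.97

Month 1: opening $18,448.43; interest $74.00 → $18,522.43; payment $74.00; balance $18,448.43
Month 2: opening $18,448.43; interest $74.00 → $18,522.43; payment $74.00; balance $18,448.43
Month 3: opening $18,448.43; interest $74.00 → $18,522.43; payment $3,169.46; balance $15,352.97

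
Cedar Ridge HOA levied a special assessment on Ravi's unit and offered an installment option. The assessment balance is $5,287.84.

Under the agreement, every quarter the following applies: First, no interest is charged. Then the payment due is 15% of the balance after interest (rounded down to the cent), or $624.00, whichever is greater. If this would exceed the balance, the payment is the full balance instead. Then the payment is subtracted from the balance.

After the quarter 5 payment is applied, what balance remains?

$1,948.47

Quarter 1: $5,287.84 − $793.17 → $4,494.67
Quarter 2: $4,494.67 − $674.20 → $3,820.47
Quarter 3: $3,820.47 − $624.00 → $3,196.47
Quarter 4: $3,196.47 − $624.00 → $2,572.47
Quarter 5: $2,572.47 − $624.00 → $1,948.47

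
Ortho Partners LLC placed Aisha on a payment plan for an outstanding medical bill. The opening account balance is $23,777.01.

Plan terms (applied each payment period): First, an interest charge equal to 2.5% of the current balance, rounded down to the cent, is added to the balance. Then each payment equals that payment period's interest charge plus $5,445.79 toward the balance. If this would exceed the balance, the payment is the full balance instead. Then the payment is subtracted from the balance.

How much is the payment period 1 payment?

$6,040.21

# | Opening | Interest | Payment | End bal
1 | $23,777.01 | $594.42 | $6,040.21 | $18,331.22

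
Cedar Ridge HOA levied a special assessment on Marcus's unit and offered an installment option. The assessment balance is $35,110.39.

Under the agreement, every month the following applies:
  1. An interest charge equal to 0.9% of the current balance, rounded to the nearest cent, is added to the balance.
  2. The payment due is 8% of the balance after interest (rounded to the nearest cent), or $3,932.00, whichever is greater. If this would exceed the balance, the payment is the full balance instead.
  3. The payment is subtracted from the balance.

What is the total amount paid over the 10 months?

$36,770.13

# | Opening | Interest | Payment | End bal
1 | $35,110.39 | $315.99 | $3,932.00 | $31,494.38
2 | $31,494.38 | $283.45 | $3,932.00 | $27,845.83
3 | $27,845.83 | $250.61 | $3,932.00 | $24,164.44
4 | $24,164.44 | $217.48 | $3,932.00 | $20,449.92
5 | $20,449.92 | $184.05 | $3,932.00 | $16,701.97
6 | $16,701.97 | $150.32 | $3,932.00 | $12,920.29
7 | $12,920.29 | $116.28 | $3,932.00 | $9,104.57
8 | $9,104.57 | $81.94 | $3,932.00 | $5,254.51
9 | $5,254.51 | $47.29 | $3,932.00 | $1,369.80
10 | $1,369.80 | $12.33 | $1,382.13 | $0.00
Total paid: $36,770.13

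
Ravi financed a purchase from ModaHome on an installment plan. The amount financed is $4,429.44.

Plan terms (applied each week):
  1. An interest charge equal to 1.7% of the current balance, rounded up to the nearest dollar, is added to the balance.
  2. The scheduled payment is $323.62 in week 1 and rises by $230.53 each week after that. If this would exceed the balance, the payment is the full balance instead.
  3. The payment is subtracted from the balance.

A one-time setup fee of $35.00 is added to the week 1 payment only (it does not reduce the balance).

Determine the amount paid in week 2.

# | Opening | Interest | Payment | Fee | End bal
1 | $4,429.44 | $76.00 | $323.62 | $35.00 | $4,181.82
2 | $4,181.82 | $72.00 | $554.15 | — | $3,699.67

$554.15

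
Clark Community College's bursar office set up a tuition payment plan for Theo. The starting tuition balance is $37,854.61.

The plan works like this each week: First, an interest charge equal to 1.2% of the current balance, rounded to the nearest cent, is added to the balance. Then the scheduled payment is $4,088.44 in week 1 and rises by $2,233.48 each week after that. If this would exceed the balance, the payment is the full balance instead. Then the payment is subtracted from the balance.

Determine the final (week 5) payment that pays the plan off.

# | Opening | Interest | Payment | End bal
1 | $37,854.61 | $454.26 | $4,088.44 | $34,220.43
2 | $34,220.43 | $410.65 | $6,321.92 | $28,309.16
3 | $28,309.16 | $339.71 | $8,555.40 | $20,093.47
4 | $20,093.47 | $241.12 | $10,788.88 | $9,545.71
5 | $9,545.71 | $114.55 | $9,660.26 | $0.00

$9,660.26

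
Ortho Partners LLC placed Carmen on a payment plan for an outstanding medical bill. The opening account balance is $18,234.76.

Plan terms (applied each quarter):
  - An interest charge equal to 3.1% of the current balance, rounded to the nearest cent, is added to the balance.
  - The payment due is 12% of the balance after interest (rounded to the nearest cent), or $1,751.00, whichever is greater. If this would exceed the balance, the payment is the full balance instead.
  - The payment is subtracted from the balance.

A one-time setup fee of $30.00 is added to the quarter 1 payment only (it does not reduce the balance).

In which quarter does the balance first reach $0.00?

13

Quarter 1: opening $18,234.76; interest $565.28 → $18,800.04; payment $2,256.00 (+ $30.00 fee); balance $16,544.04
Quarter 2: opening $16,544.04; interest $512.87 → $17,056.91; payment $2,046.83; balance $15,010.08
Quarter 3: opening $15,010.08; interest $465.31 → $15,475.39; payment $1,857.05; balance $13,618.34
Quarter 4: opening $13,618.34; interest $422.17 → $14,040.51; payment $1,751.00; balance $12,289.51
Quarter 5: opening $12,289.51; interest $380.97 → $12,670.48; payment $1,751.00; balance $10,919.48
Quarter 6: opening $10,919.48; interest $338.50 → $11,257.98; payment $1,751.00; balance $9,506.98
Quarter 7: opening $9,506.98; interest $294.72 → $9,801.70; payment $1,751.00; balance $8,050.70
Quarter 8: opening $8,050.70; interest $249.57 → $8,300.27; payment $1,751.00; balance $6,549.27
Quarter 9: opening $6,549.27; interest $203.03 → $6,752.30; payment $1,751.00; balance $5,001.30
Quarter 10: opening $5,001.30; interest $155.04 → $5,156.34; payment $1,751.00; balance $3,405.34
Quarter 11: opening $3,405.34; interest $105.57 → $3,510.91; payment $1,751.00; balance $1,759.91
Quarter 12: opening $1,759.91; interest $54.56 → $1,814.47; payment $1,751.00; balance $63.47
Quarter 13: opening $63.47; interest $1.97 → $65.44; payment $65.44; balance $0.00
Balance reaches $0.00 in quarter 13.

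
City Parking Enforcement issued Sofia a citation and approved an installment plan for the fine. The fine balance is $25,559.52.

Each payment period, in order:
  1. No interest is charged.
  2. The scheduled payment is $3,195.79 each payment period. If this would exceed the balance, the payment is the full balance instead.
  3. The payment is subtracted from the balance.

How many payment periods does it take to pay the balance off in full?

Payment period 1: $25,559.52 − $3,195.79 → $22,363.73
Payment period 2: $22,363.73 − $3,195.79 → $19,167.94
Payment period 3: $19,167.94 − $3,195.79 → $15,972.15
Payment period 4: $15,972.15 − $3,195.79 → $12,776.36
Payment period 5: $12,776.36 − $3,195.79 → $9,580.57
Payment period 6: $9,580.57 − $3,195.79 → $6,384.78
Payment period 7: $6,384.78 − $3,195.79 → $3,188.99
Payment period 8: $3,188.99 − $3,188.99 → $0.00
Balance reaches $0.00 in payment period 8.

8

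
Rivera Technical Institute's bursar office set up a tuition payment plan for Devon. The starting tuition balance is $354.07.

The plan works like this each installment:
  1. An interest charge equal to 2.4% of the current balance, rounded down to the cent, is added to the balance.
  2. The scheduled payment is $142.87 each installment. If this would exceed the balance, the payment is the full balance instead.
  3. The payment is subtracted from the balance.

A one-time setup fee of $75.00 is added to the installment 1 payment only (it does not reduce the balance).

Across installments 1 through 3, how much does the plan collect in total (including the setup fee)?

Installment 1: opening $354.07; interest $8.49 → $362.56; payment $142.87 (+ $75.00 fee); balance $219.69
Installment 2: opening $219.69; interest $5.27 → $224.96; payment $142.87; balance $82.09
Installment 3: opening $82.09; interest $1.97 → $84.06; payment $84.06; balance $0.00
Total paid: $444.80

$444.80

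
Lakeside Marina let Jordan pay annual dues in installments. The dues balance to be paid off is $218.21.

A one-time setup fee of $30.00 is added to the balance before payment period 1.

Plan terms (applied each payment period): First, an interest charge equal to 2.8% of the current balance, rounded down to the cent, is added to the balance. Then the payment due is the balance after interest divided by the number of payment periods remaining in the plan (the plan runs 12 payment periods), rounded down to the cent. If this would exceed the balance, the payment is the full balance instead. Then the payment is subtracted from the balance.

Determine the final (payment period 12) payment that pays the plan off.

Payment period 1: opening $248.21; interest $6.94 → $255.15; payment $21.26; balance $233.89
Payment period 2: opening $233.89; interest $6.54 → $240.43; payment $21.85; balance $218.58
Payment period 3: opening $218.58; interest $6.12 → $224.70; payment $22.47; balance $202.23
Payment period 4: opening $202.23; interest $5.66 → $207.89; payment $23.09; balance $184.80
Payment period 5: opening $184.80; interest $5.17 → $189.97; payment $23.74; balance $166.23
Payment period 6: opening $166.23; interest $4.65 → $170.88; payment $24.41; balance $146.47
Payment period 7: opening $146.47; interest $4.10 → $150.57; payment $25.09; balance $125.48
Payment period 8: opening $125.48; interest $3.51 → $128.99; payment $25.79; balance $103.20
Payment period 9: opening $103.20; interest $2.88 → $106.08; payment $26.52; balance $79.56
Payment period 10: opening $79.56; interest $2.22 → $81.78; payment $27.26; balance $54.52
Payment period 11: opening $54.52; interest $1.52 → $56.04; payment $28.02; balance $28.02
Payment period 12: opening $28.02; interest $0.78 → $28.80; payment $28.80; balance $0.00

$28.80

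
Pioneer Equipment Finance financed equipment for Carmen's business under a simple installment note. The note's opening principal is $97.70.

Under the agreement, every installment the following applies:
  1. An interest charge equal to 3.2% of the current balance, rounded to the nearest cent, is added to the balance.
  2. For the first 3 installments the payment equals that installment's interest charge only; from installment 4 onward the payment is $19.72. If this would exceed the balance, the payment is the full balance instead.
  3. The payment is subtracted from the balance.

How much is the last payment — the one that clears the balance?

# | Opening | Interest | Payment | End bal
1 | $97.70 | $3.13 | $3.13 | $97.70
2 | $97.70 | $3.13 | $3.13 | $97.70
3 | $97.70 | $3.13 | $3.13 | $97.70
4 | $97.70 | $3.13 | $19.72 | $81.11
5 | $81.11 | $2.60 | $19.72 | $63.99
6 | $63.99 | $2.05 | $19.72 | $46.32
7 | $46.32 | $1.48 | $19.72 | $28.08
8 | $28.08 | $0.90 | $19.72 | $9.26
9 | $9.26 | $0.30 | $9.56 | $0.00

$9.56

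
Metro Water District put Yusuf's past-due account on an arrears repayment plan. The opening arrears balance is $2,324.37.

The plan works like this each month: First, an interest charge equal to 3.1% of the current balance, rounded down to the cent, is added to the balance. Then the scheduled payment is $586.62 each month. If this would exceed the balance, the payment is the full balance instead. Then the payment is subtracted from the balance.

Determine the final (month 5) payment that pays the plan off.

$173.61

Month 1: opening $2,324.37; interest $72.05 → $2,396.42; payment $586.62; balance $1,809.80
Month 2: opening $1,809.80; interest $56.10 → $1,865.90; payment $586.62; balance $1,279.28
Month 3: opening $1,279.28; interest $39.65 → $1,318.93; payment $586.62; balance $732.31
Month 4: opening $732.31; interest $22.70 → $755.01; payment $586.62; balance $168.39
Month 5: opening $168.39; interest $5.22 → $173.61; payment $173.61; balance $0.00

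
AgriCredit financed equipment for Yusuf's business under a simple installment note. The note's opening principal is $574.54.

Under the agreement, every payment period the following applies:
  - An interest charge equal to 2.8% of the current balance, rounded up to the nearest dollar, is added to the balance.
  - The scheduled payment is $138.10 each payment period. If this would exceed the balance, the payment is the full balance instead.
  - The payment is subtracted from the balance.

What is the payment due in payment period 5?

Payment period 1: opening $574.54; interest $17.00 → $591.54; payment $138.10; balance $453.44
Payment period 2: opening $453.44; interest $13.00 → $466.44; payment $138.10; balance $328.34
Payment period 3: opening $328.34; interest $10.00 → $338.34; payment $138.10; balance $200.24
Payment period 4: opening $200.24; interest $6.00 → $206.24; payment $138.10; balance $68.14
Payment period 5: opening $68.14; interest $2.00 → $70.14; payment $70.14; balance $0.00

$70.14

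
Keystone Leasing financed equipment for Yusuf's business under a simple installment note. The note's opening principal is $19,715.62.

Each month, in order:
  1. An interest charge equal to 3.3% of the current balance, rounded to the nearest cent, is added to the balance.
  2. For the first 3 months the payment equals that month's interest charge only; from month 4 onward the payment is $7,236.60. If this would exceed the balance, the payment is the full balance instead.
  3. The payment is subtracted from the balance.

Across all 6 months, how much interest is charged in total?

Month 1: opening $19,715.62; interest $650.62 → $20,366.24; payment $650.62; balance $19,715.62
Month 2: opening $19,715.62; interest $650.62 → $20,366.24; payment $650.62; balance $19,715.62
Month 3: opening $19,715.62; interest $650.62 → $20,366.24; payment $650.62; balance $19,715.62
Month 4: opening $19,715.62; interest $650.62 → $20,366.24; payment $7,236.60; balance $13,129.64
Month 5: opening $13,129.64; interest $433.28 → $13,562.92; payment $7,236.60; balance $6,326.32
Month 6: opening $6,326.32; interest $208.77 → $6,535.09; payment $6,535.09; balance $0.00
Total interest: $650.62 + $650.62 + $650.62 + $650.62 + $433.28 + $208.77 = $3,244.53

$3,244.53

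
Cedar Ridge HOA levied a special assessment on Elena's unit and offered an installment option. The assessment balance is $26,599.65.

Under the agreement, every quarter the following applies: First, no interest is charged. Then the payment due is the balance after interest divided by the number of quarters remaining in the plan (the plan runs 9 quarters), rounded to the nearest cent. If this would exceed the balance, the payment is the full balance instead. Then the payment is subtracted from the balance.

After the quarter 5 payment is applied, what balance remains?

$11,822.06

Quarter 1: $26,599.65 − $2,955.52 → $23,644.13
Quarter 2: $23,644.13 − $2,955.52 → $20,688.61
Quarter 3: $20,688.61 − $2,955.52 → $17,733.09
Quarter 4: $17,733.09 − $2,955.52 → $14,777.57
Quarter 5: $14,777.57 − $2,955.51 → $11,822.06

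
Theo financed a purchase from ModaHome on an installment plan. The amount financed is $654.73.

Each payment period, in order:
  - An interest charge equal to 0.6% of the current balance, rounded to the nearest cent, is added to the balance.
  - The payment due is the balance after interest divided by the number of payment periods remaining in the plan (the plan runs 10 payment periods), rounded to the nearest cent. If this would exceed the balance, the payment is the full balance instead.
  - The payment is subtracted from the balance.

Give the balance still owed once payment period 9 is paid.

Payment period 1: $654.73 +$3.93 interest = $658.66; pay $65.87 → $592.79
Payment period 2: $592.79 +$3.56 interest = $596.35; pay $66.26 → $530.09
Payment period 3: $530.09 +$3.18 interest = $533.27; pay $66.66 → $466.61
Payment period 4: $466.61 +$2.80 interest = $469.41; pay $67.06 → $402.35
Payment period 5: $402.35 +$2.41 interest = $404.76; pay $67.46 → $337.30
Payment period 6: $337.30 +$2.02 interest = $339.32; pay $67.86 → $271.46
Payment period 7: $271.46 +$1.63 interest = $273.09; pay $68.27 → $204.82
Payment period 8: $204.82 +$1.23 interest = $206.05; pay $68.68 → $137.37
Payment period 9: $137.37 +$0.82 interest = $138.19; pay $69.10 → $69.09

$69.09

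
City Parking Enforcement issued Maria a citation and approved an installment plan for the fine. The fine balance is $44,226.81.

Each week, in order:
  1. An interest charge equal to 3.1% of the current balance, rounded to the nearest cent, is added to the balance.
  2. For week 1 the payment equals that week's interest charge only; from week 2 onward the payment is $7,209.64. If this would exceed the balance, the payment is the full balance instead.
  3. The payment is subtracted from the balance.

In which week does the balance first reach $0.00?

8

Week 1: $44,226.81 +$1,371.03 interest = $45,597.84; pay $1,371.03 → $44,226.81
Week 2: $44,226.81 +$1,371.03 interest = $45,597.84; pay $7,209.64 → $38,388.20
Week 3: $38,388.20 +$1,190.03 interest = $39,578.23; pay $7,209.64 → $32,368.59
Week 4: $32,368.59 +$1,003.43 interest = $33,372.02; pay $7,209.64 → $26,162.38
Week 5: $26,162.38 +$811.03 interest = $26,973.41; pay $7,209.64 → $19,763.77
Week 6: $19,763.77 +$612.68 interest = $20,376.45; pay $7,209.64 → $13,166.81
Week 7: $13,166.81 +$408.17 interest = $13,574.98; pay $7,209.64 → $6,365.34
Week 8: $6,365.34 +$197.33 interest = $6,562.67; pay $6,562.67 → $0.00
Balance reaches $0.00 in week 8.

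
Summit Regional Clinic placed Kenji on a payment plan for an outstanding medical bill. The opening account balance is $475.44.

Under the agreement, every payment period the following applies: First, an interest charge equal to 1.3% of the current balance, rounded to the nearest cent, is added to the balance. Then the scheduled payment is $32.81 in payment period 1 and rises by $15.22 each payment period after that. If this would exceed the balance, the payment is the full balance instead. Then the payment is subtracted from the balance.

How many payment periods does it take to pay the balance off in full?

7

Payment period 1: opening $475.44; interest $6.18 → $481.62; payment $32.81; balance $448.81
Payment period 2: opening $448.81; interest $5.83 → $454.64; payment $48.03; balance $406.61
Payment period 3: opening $406.61; interest $5.29 → $411.90; payment $63.25; balance $348.65
Payment period 4: opening $348.65; interest $4.53 → $353.18; payment $78.47; balance $274.71
Payment period 5: opening $274.71; interest $3.57 → $278.28; payment $93.69; balance $184.59
Payment period 6: opening $184.59; interest $2.40 → $186.99; payment $108.91; balance $78.08
Payment period 7: opening $78.08; interest $1.02 → $79.10; payment $79.10; balance $0.00
Balance reaches $0.00 in payment period 7.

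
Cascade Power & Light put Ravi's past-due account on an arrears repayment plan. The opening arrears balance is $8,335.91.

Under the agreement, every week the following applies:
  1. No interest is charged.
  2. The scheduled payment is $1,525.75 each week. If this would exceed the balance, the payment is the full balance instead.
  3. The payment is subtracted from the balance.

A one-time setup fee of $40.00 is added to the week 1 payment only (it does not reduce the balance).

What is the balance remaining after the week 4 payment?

$2,232.91

Week 1: opening $8,335.91; payment $1,525.75 (+ $40.00 fee); balance $6,810.16
Week 2: opening $6,810.16; payment $1,525.75; balance $5,284.41
Week 3: opening $5,284.41; payment $1,525.75; balance $3,758.66
Week 4: opening $3,758.66; payment $1,525.75; balance $2,232.91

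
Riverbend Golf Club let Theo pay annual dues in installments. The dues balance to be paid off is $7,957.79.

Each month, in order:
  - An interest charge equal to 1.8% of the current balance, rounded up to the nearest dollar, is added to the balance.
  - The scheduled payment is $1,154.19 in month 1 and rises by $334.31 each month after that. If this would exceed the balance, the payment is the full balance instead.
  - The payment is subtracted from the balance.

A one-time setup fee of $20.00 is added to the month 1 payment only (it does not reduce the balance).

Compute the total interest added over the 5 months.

$473.00

Month 1: opening $7,957.79; interest $144.00 → $8,101.79; payment $1,154.19 (+ $20.00 fee); balance $6,947.60
Month 2: opening $6,947.60; interest $126.00 → $7,073.60; payment $1,488.50; balance $5,585.10
Month 3: opening $5,585.10; interest $101.00 → $5,686.10; payment $1,822.81; balance $3,863.29
Month 4: opening $3,863.29; interest $70.00 → $3,933.29; payment $2,157.12; balance $1,776.17
Month 5: opening $1,776.17; interest $32.00 → $1,808.17; payment $1,808.17; balance $0.00
Total interest: $144.00 + $126.00 + $101.00 + $70.00 + $32.00 = $473.00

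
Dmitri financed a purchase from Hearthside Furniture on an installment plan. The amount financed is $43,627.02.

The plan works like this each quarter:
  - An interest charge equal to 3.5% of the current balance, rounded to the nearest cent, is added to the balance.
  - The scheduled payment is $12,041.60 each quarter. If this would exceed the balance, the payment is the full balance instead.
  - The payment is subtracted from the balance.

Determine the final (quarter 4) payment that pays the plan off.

$11,349.95

# | Opening | Interest | Payment | End bal
1 | $43,627.02 | $1,526.95 | $12,041.60 | $33,112.37
2 | $33,112.37 | $1,158.93 | $12,041.60 | $22,229.70
3 | $22,229.70 | $778.04 | $12,041.60 | $10,966.14
4 | $10,966.14 | $383.81 | $11,349.95 | $0.00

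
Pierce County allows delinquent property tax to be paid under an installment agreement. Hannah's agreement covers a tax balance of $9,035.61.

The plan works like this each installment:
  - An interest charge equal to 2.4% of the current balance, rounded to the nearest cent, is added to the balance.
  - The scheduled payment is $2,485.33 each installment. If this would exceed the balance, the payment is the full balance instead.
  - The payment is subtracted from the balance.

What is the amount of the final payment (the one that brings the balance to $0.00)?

Installment 1: $9,035.61 +$216.85 interest = $9,252.46; pay $2,485.33 → $6,767.13
Installment 2: $6,767.13 +$162.41 interest = $6,929.54; pay $2,485.33 → $4,444.21
Installment 3: $4,444.21 +$106.66 interest = $4,550.87; pay $2,485.33 → $2,065.54
Installment 4: $2,065.54 +$49.57 interest = $2,115.11; pay $2,115.11 → $0.00

$2,115.11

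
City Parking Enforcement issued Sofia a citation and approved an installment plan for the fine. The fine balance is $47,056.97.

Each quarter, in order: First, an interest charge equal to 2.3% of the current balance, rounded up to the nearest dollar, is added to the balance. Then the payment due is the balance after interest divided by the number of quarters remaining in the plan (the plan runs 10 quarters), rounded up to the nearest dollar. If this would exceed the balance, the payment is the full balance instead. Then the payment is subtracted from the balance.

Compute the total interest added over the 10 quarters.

$6,389.00

Quarter 1: opening $47,056.97; interest $1,083.00 → $48,139.97; payment $4,814.00; balance $43,325.97
Quarter 2: opening $43,325.97; interest $997.00 → $44,322.97; payment $4,925.00; balance $39,397.97
Quarter 3: opening $39,397.97; interest $907.00 → $40,304.97; payment $5,039.00; balance $35,265.97
Quarter 4: opening $35,265.97; interest $812.00 → $36,077.97; payment $5,154.00; balance $30,923.97
Quarter 5: opening $30,923.97; interest $712.00 → $31,635.97; payment $5,273.00; balance $26,362.97
Quarter 6: opening $26,362.97; interest $607.00 → $26,969.97; payment $5,394.00; balance $21,575.97
Quarter 7: opening $21,575.97; interest $497.00 → $22,072.97; payment $5,519.00; balance $16,553.97
Quarter 8: opening $16,553.97; interest $381.00 → $16,934.97; payment $5,645.00; balance $11,289.97
Quarter 9: opening $11,289.97; interest $260.00 → $11,549.97; payment $5,775.00; balance $5,774.97
Quarter 10: opening $5,774.97; interest $133.00 → $5,907.97; payment $5,907.97; balance $0.00
Total interest: $1,083.00 + $997.00 + $907.00 + $812.00 + $712.00 + $607.00 + $497.00 + $381.00 + $260.00 + $133.00 = $6,389.00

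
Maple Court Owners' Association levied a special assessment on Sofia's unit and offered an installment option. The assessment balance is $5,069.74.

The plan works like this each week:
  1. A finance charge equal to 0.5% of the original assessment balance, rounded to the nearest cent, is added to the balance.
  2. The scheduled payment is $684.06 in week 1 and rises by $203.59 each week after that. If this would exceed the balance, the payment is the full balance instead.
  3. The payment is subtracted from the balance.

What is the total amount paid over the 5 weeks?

$5,196.49

Week 1: opening $5,069.74; interest $25.35 → $5,095.09; payment $684.06; balance $4,411.03
Week 2: opening $4,411.03; interest $25.35 → $4,436.38; payment $887.65; balance $3,548.73
Week 3: opening $3,548.73; interest $25.35 → $3,574.08; payment $1,091.24; balance $2,482.84
Week 4: opening $2,482.84; interest $25.35 → $2,508.19; payment $1,294.83; balance $1,213.36
Week 5: opening $1,213.36; interest $25.35 → $1,238.71; payment $1,238.71; balance $0.00
Total paid: $5,196.49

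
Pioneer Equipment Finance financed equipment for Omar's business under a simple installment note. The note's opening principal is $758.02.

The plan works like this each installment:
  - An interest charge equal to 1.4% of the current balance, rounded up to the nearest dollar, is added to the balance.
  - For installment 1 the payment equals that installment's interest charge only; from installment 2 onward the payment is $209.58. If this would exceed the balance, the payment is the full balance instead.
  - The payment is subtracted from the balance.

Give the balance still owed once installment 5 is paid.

$0.00

Installment 1: opening $758.02; interest $11.00 → $769.02; payment $11.00; balance $758.02
Installment 2: opening $758.02; interest $11.00 → $769.02; payment $209.58; balance $559.44
Installment 3: opening $559.44; interest $8.00 → $567.44; payment $209.58; balance $357.86
Installment 4: opening $357.86; interest $6.00 → $363.86; payment $209.58; balance $154.28
Installment 5: opening $154.28; interest $3.00 → $157.28; payment $157.28; balance $0.00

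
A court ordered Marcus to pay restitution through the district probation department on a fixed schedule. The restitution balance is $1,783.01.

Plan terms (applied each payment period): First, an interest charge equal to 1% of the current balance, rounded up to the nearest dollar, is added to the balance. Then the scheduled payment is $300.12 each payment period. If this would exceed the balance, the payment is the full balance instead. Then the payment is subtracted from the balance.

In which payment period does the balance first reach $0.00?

# | Opening | Interest | Payment | End bal
1 | $1,783.01 | $18.00 | $300.12 | $1,500.89
2 | $1,500.89 | $16.00 | $300.12 | $1,216.77
3 | $1,216.77 | $13.00 | $300.12 | $929.65
4 | $929.65 | $10.00 | $300.12 | $639.53
5 | $639.53 | $7.00 | $300.12 | $346.41
6 | $346.41 | $4.00 | $300.12 | $50.29
7 | $50.29 | $1.00 | $51.29 | $0.00
Balance reaches $0.00 in payment period 7.

7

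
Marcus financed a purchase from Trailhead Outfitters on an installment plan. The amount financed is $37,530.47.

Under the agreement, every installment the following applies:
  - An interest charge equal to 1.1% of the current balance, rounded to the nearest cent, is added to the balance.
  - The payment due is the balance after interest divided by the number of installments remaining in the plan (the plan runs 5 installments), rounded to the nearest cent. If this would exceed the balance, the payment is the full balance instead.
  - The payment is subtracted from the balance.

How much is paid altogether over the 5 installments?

$38,787.29

Installment 1: $37,530.47 +$412.84 interest = $37,943.31; pay $7,588.66 → $30,354.65
Installment 2: $30,354.65 +$333.90 interest = $30,688.55; pay $7,672.14 → $23,016.41
Installment 3: $23,016.41 +$253.18 interest = $23,269.59; pay $7,756.53 → $15,513.06
Installment 4: $15,513.06 +$170.64 interest = $15,683.70; pay $7,841.85 → $7,841.85
Installment 5: $7,841.85 +$86.26 interest = $7,928.11; pay $7,928.11 → $0.00
Total paid: $38,787.29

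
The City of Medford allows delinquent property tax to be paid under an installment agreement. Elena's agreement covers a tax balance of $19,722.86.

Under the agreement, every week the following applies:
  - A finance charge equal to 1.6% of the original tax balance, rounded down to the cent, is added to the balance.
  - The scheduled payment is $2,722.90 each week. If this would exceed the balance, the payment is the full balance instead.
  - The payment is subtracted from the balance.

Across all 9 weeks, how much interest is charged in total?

$2,840.04

Week 1: opening $19,722.86; interest $315.56 → $20,038.42; payment $2,722.90; balance $17,315.52
Week 2: opening $17,315.52; interest $315.56 → $17,631.08; payment $2,722.90; balance $14,908.18
Week 3: opening $14,908.18; interest $315.56 → $15,223.74; payment $2,722.90; balance $12,500.84
Week 4: opening $12,500.84; interest $315.56 → $12,816.40; payment $2,722.90; balance $10,093.50
Week 5: opening $10,093.50; interest $315.56 → $10,409.06; payment $2,722.90; balance $7,686.16
Week 6: opening $7,686.16; interest $315.56 → $8,001.72; payment $2,722.90; balance $5,278.82
Week 7: opening $5,278.82; interest $315.56 → $5,594.38; payment $2,722.90; balance $2,871.48
Week 8: opening $2,871.48; interest $315.56 → $3,187.04; payment $2,722.90; balance $464.14
Week 9: opening $464.14; interest $315.56 → $779.70; payment $779.70; balance $0.00
Total interest: $315.56 + $315.56 + $315.56 + $315.56 + $315.56 + $315.56 + $315.56 + $315.56 + $315.56 = $2,840.04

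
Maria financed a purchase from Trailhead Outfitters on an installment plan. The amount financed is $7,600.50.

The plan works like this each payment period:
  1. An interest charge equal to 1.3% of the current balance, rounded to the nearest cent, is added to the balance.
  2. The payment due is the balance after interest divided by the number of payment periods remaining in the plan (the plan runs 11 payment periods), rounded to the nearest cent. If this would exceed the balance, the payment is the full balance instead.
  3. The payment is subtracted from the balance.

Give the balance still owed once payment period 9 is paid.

# | Opening | Interest | Payment | End bal
1 | $7,600.50 | $98.81 | $699.94 | $6,999.37
2 | $6,999.37 | $90.99 | $709.04 | $6,381.32
3 | $6,381.32 | $82.96 | $718.25 | $5,746.03
4 | $5,746.03 | $74.70 | $727.59 | $5,093.14
5 | $5,093.14 | $66.21 | $737.05 | $4,422.30
6 | $4,422.30 | $57.49 | $746.63 | $3,733.16
7 | $3,733.16 | $48.53 | $756.34 | $3,025.35
8 | $3,025.35 | $39.33 | $766.17 | $2,298.51
9 | $2,298.51 | $29.88 | $776.13 | $1,552.26

$1,552.26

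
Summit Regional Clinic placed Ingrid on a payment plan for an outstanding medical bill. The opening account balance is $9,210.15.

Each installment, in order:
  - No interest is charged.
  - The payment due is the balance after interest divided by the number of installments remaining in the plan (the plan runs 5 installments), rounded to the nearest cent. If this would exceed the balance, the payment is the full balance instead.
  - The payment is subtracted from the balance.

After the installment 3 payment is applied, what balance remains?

$3,684.06

Installment 1: opening $9,210.15; payment $1,842.03; balance $7,368.12
Installment 2: opening $7,368.12; payment $1,842.03; balance $5,526.09
Installment 3: opening $5,526.09; payment $1,842.03; balance $3,684.06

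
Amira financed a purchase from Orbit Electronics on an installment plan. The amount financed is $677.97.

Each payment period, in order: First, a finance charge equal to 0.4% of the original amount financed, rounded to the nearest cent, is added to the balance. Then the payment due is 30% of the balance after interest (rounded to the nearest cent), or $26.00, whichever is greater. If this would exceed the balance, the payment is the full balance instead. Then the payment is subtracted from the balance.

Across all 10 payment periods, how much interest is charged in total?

Payment period 1: $677.97 +$2.71 interest = $680.68; pay $204.20 → $476.48
Payment period 2: $476.48 +$2.71 interest = $479.19; pay $143.76 → $335.43
Payment period 3: $335.43 +$2.71 interest = $338.14; pay $101.44 → $236.70
Payment period 4: $236.70 +$2.71 interest = $239.41; pay $71.82 → $167.59
Payment period 5: $167.59 +$2.71 interest = $170.30; pay $51.09 → $119.21
Payment period 6: $119.21 +$2.71 interest = $121.92; pay $36.58 → $85.34
Payment period 7: $85.34 +$2.71 interest = $88.05; pay $26.42 → $61.63
Payment period 8: $61.63 +$2.71 interest = $64.34; pay $26.00 → $38.34
Payment period 9: $38.34 +$2.71 interest = $41.05; pay $26.00 → $15.05
Payment period 10: $15.05 +$2.71 interest = $17.76; pay $17.76 → $0.00
Total interest: $2.71 + $2.71 + $2.71 + $2.71 + $2.71 + $2.71 + $2.71 + $2.71 + $2.71 + $2.71 = $27.10

$27.10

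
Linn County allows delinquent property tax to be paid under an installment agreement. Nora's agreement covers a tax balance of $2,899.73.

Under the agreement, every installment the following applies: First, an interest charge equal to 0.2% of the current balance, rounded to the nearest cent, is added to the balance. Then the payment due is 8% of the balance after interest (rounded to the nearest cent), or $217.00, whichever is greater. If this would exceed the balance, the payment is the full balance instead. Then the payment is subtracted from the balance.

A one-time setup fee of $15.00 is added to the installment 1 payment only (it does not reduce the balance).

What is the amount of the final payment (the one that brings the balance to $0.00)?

Installment 1: opening $2,899.73; interest $5.80 → $2,905.53; payment $232.44 (+ $15.00 fee); balance $2,673.09
Installment 2: opening $2,673.09; interest $5.35 → $2,678.44; payment $217.00; balance $2,461.44
Installment 3: opening $2,461.44; interest $4.92 → $2,466.36; payment $217.00; balance $2,249.36
Installment 4: opening $2,249.36; interest $4.50 → $2,253.86; payment $217.00; balance $2,036.86
Installment 5: opening $2,036.86; interest $4.07 → $2,040.93; payment $217.00; balance $1,823.93
Installment 6: opening $1,823.93; interest $3.65 → $1,827.58; payment $217.00; balance $1,610.58
Installment 7: opening $1,610.58; interest $3.22 → $1,613.80; payment $217.00; balance $1,396.80
Installment 8: opening $1,396.80; interest $2.79 → $1,399.59; payment $217.00; balance $1,182.59
Installment 9: opening $1,182.59; interest $2.37 → $1,184.96; payment $217.00; balance $967.96
Installment 10: opening $967.96; interest $1.94 → $969.90; payment $217.00; balance $752.90
Installment 11: opening $752.90; interest $1.51 → $754.41; payment $217.00; balance $537.41
Installment 12: opening $537.41; interest $1.07 → $538.48; payment $217.00; balance $321.48
Installment 13: opening $321.48; interest $0.64 → $322.12; payment $217.00; balance $105.12
Installment 14: opening $105.12; interest $0.21 → $105.33; payment $105.33; balance $0.00

$105.33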